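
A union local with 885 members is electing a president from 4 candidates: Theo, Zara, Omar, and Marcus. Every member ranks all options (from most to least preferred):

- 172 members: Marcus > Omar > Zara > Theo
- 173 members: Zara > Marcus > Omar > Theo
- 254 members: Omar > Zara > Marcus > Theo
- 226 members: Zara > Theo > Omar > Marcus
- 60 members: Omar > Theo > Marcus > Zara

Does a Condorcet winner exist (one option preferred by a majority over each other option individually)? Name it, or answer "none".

Omar vs Theo: 659–226 for Omar.
Omar vs Zara: 486–399 for Omar.
Omar vs Marcus: 540–345 for Omar.
Omar beats every other option head-to-head.

Omar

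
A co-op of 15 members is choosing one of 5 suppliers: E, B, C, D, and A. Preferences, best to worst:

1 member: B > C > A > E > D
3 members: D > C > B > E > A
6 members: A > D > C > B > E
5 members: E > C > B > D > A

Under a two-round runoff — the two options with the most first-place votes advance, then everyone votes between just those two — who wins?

E

Round 1 first-place votes: E 5, B 1, C 0, D 3, A 6.
A and E advance.
Runoff: A is preferred to E by 7 voters; E by 8.
E wins the runoff.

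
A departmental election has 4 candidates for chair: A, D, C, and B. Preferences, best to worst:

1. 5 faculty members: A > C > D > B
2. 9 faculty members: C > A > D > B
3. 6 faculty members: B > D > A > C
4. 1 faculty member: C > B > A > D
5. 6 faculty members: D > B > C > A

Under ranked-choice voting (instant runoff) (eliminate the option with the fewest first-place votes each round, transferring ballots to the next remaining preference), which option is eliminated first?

Round 1: A 5, D 6, C 10, B 6. Eliminate A.

A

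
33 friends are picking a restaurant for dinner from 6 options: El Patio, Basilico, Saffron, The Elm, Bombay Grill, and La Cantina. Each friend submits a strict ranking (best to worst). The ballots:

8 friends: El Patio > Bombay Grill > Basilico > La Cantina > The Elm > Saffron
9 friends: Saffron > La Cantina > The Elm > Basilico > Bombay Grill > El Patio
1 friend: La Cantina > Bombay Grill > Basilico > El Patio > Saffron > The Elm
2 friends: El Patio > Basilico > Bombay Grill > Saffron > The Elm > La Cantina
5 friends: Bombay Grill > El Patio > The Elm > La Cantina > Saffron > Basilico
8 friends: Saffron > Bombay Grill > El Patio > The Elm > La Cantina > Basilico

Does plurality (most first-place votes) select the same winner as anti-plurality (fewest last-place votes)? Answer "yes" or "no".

no

Plurality — first-place votes: El Patio 10, Basilico 0, Saffron 17, The Elm 0, Bombay Grill 5, La Cantina 1. Winner: Saffron.
Anti-plurality — last-place votes: El Patio 9, Basilico 13, Saffron 8, The Elm 1, Bombay Grill 0, La Cantina 2. Winner: Bombay Grill.
The two methods disagree.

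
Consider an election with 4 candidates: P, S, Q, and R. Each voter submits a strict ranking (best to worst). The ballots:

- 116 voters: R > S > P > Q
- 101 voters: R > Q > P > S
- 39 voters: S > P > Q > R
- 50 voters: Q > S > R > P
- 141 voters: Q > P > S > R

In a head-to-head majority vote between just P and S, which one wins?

P

Voters preferring P to S: 242; preferring S to P: 205.
P wins the head-to-head.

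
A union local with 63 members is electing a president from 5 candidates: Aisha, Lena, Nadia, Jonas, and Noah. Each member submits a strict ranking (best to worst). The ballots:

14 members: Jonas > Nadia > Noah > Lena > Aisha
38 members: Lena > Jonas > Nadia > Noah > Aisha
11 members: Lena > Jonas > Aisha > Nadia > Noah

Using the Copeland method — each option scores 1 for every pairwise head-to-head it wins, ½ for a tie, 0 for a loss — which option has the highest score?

Lena

Aisha: loses to Lena, Nadia, Jonas, and Noah → score 0.
Lena: beats Aisha, Nadia, Jonas, and Noah → score 4.
Nadia: beats Aisha and Noah; loses to Lena and Jonas → score 2.
Jonas: beats Aisha, Nadia, and Noah; loses to Lena → score 3.
Noah: beats Aisha; loses to Lena, Nadia, and Jonas → score 1.
Lena has the best pairwise record.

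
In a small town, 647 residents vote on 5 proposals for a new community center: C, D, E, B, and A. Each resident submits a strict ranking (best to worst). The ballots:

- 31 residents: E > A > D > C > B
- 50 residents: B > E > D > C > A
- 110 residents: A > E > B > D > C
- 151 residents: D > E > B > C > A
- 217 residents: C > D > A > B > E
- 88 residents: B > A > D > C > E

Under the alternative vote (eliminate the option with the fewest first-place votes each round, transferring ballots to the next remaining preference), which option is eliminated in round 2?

B

Round 1: C 217, D 151, E 31, B 138, A 110. Eliminate E.
Round 2: C 217, D 151, B 138, A 141. Eliminate B.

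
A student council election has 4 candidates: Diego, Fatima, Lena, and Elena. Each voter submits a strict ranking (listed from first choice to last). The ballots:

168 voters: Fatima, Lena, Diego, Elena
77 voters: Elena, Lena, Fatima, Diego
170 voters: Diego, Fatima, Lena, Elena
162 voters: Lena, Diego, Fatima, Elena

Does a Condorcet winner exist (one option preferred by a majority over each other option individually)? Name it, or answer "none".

none

Checking pairwise contests:
Lena beats Diego 407–170.
Diego beats Fatima 332–245.
Fatima beats Lena 338–239.
Diego beats Elena 500–77.
Every option loses at least one head-to-head, so there is no Condorcet winner.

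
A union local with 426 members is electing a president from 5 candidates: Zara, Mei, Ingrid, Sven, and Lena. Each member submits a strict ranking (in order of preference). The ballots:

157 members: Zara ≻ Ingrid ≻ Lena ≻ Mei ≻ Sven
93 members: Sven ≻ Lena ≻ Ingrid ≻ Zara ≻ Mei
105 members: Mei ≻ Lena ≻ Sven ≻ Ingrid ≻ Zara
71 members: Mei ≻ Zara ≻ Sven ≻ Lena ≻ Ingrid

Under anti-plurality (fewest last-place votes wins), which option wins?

Lena

Last-place votes: Zara 105, Mei 93, Ingrid 71, Sven 157, Lena 0.
Lena is ranked last by the fewest voters, so Lena wins.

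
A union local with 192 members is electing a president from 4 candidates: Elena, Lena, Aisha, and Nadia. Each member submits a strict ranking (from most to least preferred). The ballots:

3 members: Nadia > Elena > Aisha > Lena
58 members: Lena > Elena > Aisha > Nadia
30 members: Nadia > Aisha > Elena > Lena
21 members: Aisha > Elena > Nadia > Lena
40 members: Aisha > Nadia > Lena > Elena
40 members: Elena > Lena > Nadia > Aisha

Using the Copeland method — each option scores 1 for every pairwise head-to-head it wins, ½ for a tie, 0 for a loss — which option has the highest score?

Elena: beats Aisha and Nadia; loses to Lena → score 2.
Lena: beats Elena, Aisha, and Nadia → score 3.
Aisha: beats Nadia; loses to Elena and Lena → score 1.
Nadia: loses to Elena, Lena, and Aisha → score 0.
Lena has the best pairwise record.

Lena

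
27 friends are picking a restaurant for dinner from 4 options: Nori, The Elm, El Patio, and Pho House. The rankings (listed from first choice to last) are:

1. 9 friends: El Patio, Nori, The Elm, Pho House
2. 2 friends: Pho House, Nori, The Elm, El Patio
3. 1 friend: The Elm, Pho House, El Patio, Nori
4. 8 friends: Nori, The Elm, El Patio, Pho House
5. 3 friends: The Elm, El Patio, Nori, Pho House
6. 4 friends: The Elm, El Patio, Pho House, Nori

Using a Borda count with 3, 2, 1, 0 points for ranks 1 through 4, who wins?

Nori: 9·2 + 2·2 + 1·0 + 8·3 + 3·1 + 4·0 = 49
The Elm: 9·1 + 2·1 + 1·3 + 8·2 + 3·3 + 4·3 = 51
El Patio: 9·3 + 2·0 + 1·1 + 8·1 + 3·2 + 4·2 = 50
Pho House: 9·0 + 2·3 + 1·2 + 8·0 + 3·0 + 4·1 = 12
The Elm has the highest Borda score (51).

The Elm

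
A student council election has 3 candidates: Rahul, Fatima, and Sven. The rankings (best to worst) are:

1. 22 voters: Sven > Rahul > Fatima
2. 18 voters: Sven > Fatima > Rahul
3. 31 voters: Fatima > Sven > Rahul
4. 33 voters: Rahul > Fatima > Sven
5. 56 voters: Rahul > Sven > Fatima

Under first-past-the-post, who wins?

Rahul

First-place votes: Rahul 89, Fatima 31, Sven 40.
Rahul has the most first-place votes.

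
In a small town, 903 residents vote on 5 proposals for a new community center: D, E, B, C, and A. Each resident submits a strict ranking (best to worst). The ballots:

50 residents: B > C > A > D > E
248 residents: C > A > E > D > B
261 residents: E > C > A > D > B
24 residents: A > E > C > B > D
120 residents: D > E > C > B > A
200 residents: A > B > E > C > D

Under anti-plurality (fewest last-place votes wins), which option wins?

Last-place votes: D 224, E 50, B 509, C 0, A 120.
C is ranked last by the fewest voters, so C wins.

C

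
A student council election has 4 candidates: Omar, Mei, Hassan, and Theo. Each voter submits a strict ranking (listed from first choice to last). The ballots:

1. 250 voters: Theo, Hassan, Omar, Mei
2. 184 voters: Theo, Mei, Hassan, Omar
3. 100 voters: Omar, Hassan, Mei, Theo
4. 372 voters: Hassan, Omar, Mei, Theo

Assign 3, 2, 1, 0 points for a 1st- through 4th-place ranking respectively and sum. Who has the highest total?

Omar: 250·1 + 184·0 + 100·3 + 372·2 = 1294
Mei: 250·0 + 184·2 + 100·1 + 372·1 = 840
Hassan: 250·2 + 184·1 + 100·2 + 372·3 = 2000
Theo: 250·3 + 184·3 + 100·0 + 372·0 = 1302
Hassan has the highest Borda score (2000).

Hassan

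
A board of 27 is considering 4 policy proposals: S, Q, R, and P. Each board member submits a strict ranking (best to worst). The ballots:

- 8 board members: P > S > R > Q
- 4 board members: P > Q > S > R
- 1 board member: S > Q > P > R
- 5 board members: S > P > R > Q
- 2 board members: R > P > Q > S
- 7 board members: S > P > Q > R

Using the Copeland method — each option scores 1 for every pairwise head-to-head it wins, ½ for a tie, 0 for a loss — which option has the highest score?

S: beats Q and R; loses to P → score 2.
Q: loses to S, R, and P → score 0.
R: beats Q; loses to S and P → score 1.
P: beats S, Q, and R → score 3.
P has the best pairwise record.

P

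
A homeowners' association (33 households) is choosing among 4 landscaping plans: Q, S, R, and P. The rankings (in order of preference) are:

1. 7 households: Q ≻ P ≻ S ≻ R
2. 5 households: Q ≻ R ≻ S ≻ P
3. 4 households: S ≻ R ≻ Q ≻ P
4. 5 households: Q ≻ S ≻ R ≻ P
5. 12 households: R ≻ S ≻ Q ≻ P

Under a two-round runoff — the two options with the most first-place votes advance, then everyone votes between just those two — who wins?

Q

Round 1 first-place votes: Q 17, S 4, R 12, P 0.
Q and R advance.
Runoff: Q is preferred to R by 17 voters; R by 16.
Q wins the runoff.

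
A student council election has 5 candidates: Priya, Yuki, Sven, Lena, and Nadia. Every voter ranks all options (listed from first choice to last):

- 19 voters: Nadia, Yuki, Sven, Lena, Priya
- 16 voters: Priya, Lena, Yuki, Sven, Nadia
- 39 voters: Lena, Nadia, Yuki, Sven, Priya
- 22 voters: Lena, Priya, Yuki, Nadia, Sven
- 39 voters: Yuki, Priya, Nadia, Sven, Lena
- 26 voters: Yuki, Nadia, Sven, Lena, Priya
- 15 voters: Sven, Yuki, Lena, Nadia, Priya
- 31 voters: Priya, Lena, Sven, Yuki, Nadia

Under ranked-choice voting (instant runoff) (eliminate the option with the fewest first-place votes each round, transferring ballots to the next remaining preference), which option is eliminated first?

Round 1: Priya 47, Yuki 65, Sven 15, Lena 61, Nadia 19. Eliminate Sven.

Sven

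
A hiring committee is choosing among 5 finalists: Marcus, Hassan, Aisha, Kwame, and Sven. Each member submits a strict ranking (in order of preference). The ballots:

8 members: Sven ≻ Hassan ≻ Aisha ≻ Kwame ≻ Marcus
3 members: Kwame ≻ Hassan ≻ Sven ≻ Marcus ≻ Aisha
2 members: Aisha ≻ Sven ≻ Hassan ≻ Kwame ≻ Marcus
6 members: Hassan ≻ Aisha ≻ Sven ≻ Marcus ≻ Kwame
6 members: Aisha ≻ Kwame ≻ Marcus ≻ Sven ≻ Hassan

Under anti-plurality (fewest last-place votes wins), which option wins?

Last-place votes: Marcus 10, Hassan 6, Aisha 3, Kwame 6, Sven 0.
Sven is ranked last by the fewest voters, so Sven wins.

Sven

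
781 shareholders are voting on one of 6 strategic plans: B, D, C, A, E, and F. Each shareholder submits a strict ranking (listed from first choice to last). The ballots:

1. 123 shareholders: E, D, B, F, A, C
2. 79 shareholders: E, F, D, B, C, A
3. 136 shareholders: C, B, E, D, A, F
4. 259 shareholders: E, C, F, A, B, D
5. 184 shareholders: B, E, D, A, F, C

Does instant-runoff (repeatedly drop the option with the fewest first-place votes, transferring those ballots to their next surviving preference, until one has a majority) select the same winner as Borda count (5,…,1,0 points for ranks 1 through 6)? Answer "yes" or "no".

yes

Instant-runoff — R1 B 184, D 0, C 136, A 0, E 461, F 0 (E winner). Winner: E.
Borda — scores: B 2250, D 1553, C 1795, A 1145, E 3449, F 1523. Winner: E.
The two methods agree.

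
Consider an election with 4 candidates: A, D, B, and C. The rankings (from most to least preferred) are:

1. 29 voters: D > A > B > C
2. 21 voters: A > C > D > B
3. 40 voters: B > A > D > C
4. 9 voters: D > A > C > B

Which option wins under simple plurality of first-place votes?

B

First-place votes: A 21, D 38, B 40, C 0.
B has the most first-place votes.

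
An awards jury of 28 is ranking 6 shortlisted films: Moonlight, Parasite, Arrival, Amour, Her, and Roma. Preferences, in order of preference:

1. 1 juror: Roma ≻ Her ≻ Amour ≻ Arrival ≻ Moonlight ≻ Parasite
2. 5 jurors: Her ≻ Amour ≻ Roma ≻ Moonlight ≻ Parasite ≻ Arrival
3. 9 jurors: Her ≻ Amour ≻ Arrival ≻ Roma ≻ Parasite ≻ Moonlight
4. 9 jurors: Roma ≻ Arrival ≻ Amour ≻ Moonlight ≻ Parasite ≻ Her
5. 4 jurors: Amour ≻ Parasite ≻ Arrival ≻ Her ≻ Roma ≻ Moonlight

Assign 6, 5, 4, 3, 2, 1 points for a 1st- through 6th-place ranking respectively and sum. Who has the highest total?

Moonlight: 1·2 + 5·3 + 9·1 + 9·3 + 4·1 = 57
Parasite: 1·1 + 5·2 + 9·2 + 9·2 + 4·5 = 67
Arrival: 1·3 + 5·1 + 9·4 + 9·5 + 4·4 = 105
Amour: 1·4 + 5·5 + 9·5 + 9·4 + 4·6 = 134
Her: 1·5 + 5·6 + 9·6 + 9·1 + 4·3 = 110
Roma: 1·6 + 5·4 + 9·3 + 9·6 + 4·2 = 115
Amour has the highest Borda score (134).

Amour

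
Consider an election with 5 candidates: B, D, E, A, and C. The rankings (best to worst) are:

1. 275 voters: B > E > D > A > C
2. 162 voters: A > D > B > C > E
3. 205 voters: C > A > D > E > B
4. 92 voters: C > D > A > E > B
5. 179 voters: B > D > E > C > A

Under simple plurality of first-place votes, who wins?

First-place votes: B 454, D 0, E 0, A 162, C 297.
B has the most first-place votes.

B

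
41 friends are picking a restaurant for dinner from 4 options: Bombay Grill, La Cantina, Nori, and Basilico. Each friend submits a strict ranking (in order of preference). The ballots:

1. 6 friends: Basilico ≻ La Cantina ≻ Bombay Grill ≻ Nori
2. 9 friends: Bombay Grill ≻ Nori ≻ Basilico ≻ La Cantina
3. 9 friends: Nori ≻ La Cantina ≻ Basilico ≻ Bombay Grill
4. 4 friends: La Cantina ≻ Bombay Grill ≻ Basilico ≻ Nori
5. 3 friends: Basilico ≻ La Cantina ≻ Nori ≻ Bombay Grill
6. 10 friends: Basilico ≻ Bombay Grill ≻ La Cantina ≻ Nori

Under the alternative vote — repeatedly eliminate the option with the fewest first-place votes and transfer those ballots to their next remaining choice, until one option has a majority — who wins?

Round 1: Bombay Grill 9, La Cantina 4, Nori 9, Basilico 19. Eliminate La Cantina.
Round 2: Bombay Grill 13, Nori 9, Basilico 19. Eliminate Nori.
Round 3: Bombay Grill 13, Basilico 28. Basilico has a majority.

Basilico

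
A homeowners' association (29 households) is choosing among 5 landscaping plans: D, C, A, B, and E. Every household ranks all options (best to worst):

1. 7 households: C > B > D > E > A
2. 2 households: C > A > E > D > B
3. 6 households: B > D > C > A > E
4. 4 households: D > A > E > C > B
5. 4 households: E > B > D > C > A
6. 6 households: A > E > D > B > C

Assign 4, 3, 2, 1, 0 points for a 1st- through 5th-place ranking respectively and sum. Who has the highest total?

D

D: 7·2 + 2·1 + 6·3 + 4·4 + 4·2 + 6·2 = 70
C: 7·4 + 2·4 + 6·2 + 4·1 + 4·1 + 6·0 = 56
A: 7·0 + 2·3 + 6·1 + 4·3 + 4·0 + 6·4 = 48
B: 7·3 + 2·0 + 6·4 + 4·0 + 4·3 + 6·1 = 63
E: 7·1 + 2·2 + 6·0 + 4·2 + 4·4 + 6·3 = 53
D has the highest Borda score (70).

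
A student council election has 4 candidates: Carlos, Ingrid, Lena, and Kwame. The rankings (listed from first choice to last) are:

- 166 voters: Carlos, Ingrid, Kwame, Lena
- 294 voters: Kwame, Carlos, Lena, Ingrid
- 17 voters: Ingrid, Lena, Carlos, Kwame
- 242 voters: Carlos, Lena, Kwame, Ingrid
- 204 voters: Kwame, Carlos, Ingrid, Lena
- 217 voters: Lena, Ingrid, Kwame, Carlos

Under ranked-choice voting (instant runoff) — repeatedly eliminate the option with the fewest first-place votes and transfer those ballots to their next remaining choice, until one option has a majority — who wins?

Kwame

Round 1: Carlos 408, Ingrid 17, Lena 217, Kwame 498. Eliminate Ingrid.
Round 2: Carlos 408, Lena 234, Kwame 498. Eliminate Lena.
Round 3: Carlos 425, Kwame 715. Kwame has a majority.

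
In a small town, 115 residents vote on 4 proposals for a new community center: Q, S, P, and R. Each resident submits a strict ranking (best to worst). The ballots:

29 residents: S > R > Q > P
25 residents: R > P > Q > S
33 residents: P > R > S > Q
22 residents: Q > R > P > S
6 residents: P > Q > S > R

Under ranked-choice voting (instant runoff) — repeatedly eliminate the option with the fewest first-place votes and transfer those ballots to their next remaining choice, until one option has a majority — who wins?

R

Round 1: Q 22, S 29, P 39, R 25. Eliminate Q.
Round 2: S 29, P 39, R 47. Eliminate S.
Round 3: P 39, R 76. R has a majority.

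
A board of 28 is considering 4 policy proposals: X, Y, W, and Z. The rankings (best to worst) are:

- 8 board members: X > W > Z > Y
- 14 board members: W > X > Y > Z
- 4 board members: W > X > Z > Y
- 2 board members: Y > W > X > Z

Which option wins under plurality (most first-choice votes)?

W

First-place votes: X 8, Y 2, W 18, Z 0.
W has the most first-place votes.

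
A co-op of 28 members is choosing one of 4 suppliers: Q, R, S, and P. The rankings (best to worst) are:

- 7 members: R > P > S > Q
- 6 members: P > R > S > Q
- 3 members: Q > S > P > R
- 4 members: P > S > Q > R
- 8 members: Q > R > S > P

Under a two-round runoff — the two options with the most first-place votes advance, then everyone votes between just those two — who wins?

Round 1 first-place votes: Q 11, R 7, S 0, P 10.
Q and P advance.
Runoff: Q is preferred to P by 11 voters; P by 17.
P wins the runoff.

P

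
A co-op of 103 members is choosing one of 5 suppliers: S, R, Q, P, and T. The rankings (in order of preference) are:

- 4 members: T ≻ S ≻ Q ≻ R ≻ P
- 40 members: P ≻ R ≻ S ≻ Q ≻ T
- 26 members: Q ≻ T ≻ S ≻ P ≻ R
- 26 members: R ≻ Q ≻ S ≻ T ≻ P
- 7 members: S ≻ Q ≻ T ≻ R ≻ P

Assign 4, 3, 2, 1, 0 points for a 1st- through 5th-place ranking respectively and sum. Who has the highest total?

Q

S: 4·3 + 40·2 + 26·2 + 26·2 + 7·4 = 224
R: 4·1 + 40·3 + 26·0 + 26·4 + 7·1 = 235
Q: 4·2 + 40·1 + 26·4 + 26·3 + 7·3 = 251
P: 4·0 + 40·4 + 26·1 + 26·0 + 7·0 = 186
T: 4·4 + 40·0 + 26·3 + 26·1 + 7·2 = 134
Q has the highest Borda score (251).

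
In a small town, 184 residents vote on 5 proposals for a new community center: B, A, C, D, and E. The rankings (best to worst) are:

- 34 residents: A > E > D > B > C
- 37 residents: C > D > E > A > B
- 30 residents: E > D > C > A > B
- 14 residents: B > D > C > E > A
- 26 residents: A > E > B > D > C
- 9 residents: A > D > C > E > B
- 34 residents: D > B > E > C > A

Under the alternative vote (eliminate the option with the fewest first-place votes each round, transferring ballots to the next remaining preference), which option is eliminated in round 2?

Round 1: B 14, A 69, C 37, D 34, E 30. Eliminate B.
Round 2: A 69, C 37, D 48, E 30. Eliminate E.

E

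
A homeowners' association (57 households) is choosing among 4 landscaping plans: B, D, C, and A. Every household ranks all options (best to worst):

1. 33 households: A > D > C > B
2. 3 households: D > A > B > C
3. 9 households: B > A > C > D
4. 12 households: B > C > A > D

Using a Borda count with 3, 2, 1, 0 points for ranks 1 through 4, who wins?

B: 33·0 + 3·1 + 9·3 + 12·3 = 66
D: 33·2 + 3·3 + 9·0 + 12·0 = 75
C: 33·1 + 3·0 + 9·1 + 12·2 = 66
A: 33·3 + 3·2 + 9·2 + 12·1 = 135
A has the highest Borda score (135).

A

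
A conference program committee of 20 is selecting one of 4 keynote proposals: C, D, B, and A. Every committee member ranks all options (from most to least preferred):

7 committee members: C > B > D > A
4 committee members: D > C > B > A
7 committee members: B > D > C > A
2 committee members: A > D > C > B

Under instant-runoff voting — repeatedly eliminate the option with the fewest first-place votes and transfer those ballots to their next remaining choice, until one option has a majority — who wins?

C

Round 1: C 7, D 4, B 7, A 2. Eliminate A.
Round 2: C 7, D 6, B 7. Eliminate D.
Round 3: C 13, B 7. C has a majority.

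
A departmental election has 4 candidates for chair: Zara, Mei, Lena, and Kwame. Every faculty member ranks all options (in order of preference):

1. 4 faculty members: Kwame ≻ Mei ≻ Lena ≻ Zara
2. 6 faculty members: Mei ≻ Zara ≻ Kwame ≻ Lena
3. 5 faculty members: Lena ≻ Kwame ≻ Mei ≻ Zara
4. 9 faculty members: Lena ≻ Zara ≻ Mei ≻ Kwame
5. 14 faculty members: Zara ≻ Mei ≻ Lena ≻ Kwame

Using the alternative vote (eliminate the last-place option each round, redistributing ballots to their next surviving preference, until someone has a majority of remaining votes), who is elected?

Round 1: Zara 14, Mei 6, Lena 14, Kwame 4. Eliminate Kwame.
Round 2: Zara 14, Mei 10, Lena 14. Eliminate Mei.
Round 3: Zara 20, Lena 18. Zara has a majority.

Zara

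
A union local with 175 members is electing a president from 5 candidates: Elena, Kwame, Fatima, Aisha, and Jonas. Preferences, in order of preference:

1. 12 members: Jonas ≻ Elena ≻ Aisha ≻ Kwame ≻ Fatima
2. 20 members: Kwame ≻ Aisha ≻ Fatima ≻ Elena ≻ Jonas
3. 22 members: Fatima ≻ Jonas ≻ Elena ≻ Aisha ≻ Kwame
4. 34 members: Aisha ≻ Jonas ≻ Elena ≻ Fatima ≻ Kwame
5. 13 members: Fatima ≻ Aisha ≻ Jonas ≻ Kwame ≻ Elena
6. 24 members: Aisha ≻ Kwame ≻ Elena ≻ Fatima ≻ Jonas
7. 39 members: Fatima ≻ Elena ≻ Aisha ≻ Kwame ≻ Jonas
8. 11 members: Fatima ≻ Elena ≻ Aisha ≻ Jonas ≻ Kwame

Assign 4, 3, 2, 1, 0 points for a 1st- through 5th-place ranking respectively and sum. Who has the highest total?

Elena: 12·3 + 20·1 + 22·2 + 34·2 + 13·0 + 24·2 + 39·3 + 11·3 = 366
Kwame: 12·1 + 20·4 + 22·0 + 34·0 + 13·1 + 24·3 + 39·1 + 11·0 = 216
Fatima: 12·0 + 20·2 + 22·4 + 34·1 + 13·4 + 24·1 + 39·4 + 11·4 = 438
Aisha: 12·2 + 20·3 + 22·1 + 34·4 + 13·3 + 24·4 + 39·2 + 11·2 = 477
Jonas: 12·4 + 20·0 + 22·3 + 34·3 + 13·2 + 24·0 + 39·0 + 11·1 = 253
Aisha has the highest Borda score (477).

Aisha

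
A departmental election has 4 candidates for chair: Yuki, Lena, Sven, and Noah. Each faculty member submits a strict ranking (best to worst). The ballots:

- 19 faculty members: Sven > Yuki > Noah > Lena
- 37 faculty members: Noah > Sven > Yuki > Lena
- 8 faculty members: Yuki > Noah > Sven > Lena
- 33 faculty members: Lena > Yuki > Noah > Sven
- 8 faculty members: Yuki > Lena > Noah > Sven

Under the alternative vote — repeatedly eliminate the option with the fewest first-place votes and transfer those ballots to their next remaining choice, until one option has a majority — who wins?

Round 1: Yuki 16, Lena 33, Sven 19, Noah 37. Eliminate Yuki.
Round 2: Lena 41, Sven 19, Noah 45. Eliminate Sven.
Round 3: Lena 41, Noah 64. Noah has a majority.

Noah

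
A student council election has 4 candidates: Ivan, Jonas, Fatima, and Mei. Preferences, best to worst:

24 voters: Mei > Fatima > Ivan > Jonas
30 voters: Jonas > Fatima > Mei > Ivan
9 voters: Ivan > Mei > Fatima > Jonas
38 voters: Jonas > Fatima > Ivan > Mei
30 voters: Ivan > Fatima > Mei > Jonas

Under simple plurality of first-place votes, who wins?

Jonas

First-place votes: Ivan 39, Jonas 68, Fatima 0, Mei 24.
Jonas has the most first-place votes.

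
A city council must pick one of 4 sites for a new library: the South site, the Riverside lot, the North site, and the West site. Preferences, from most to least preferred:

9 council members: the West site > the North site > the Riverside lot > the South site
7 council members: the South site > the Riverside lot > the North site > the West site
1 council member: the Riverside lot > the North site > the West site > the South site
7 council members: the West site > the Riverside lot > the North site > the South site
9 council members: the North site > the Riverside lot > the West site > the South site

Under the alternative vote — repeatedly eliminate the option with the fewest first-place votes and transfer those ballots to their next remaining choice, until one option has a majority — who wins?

Round 1: the South site 7, the Riverside lot 1, the North site 9, the West site 16. Eliminate the Riverside lot.
Round 2: the South site 7, the North site 10, the West site 16. Eliminate the South site.
Round 3: the North site 17, the West site 16. The North site has a majority.

the North site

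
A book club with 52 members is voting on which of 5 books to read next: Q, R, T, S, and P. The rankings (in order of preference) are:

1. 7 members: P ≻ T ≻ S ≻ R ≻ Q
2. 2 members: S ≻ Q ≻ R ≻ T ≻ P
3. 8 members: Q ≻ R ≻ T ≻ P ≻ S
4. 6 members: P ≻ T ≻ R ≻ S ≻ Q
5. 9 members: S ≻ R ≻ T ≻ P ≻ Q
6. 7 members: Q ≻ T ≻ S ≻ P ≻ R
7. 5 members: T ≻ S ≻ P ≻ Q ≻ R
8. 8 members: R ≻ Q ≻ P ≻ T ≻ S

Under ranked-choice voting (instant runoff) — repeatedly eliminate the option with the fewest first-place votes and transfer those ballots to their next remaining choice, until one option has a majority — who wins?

Round 1: Q 15, R 8, T 5, S 11, P 13. Eliminate T.
Round 2: Q 15, R 8, S 16, P 13. Eliminate R.
Round 3: Q 23, S 16, P 13. Eliminate P.
Round 4: Q 23, S 29. S has a majority.

S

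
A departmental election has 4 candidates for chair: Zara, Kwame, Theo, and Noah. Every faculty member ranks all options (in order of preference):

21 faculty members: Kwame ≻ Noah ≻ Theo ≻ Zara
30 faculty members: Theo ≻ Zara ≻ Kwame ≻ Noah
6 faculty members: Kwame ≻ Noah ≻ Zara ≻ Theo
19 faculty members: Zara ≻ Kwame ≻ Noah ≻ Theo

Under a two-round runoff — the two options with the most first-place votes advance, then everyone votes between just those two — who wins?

Round 1 first-place votes: Zara 19, Kwame 27, Theo 30, Noah 0.
Theo and Kwame advance.
Runoff: Theo is preferred to Kwame by 30 voters; Kwame by 46.
Kwame wins the runoff.

Kwame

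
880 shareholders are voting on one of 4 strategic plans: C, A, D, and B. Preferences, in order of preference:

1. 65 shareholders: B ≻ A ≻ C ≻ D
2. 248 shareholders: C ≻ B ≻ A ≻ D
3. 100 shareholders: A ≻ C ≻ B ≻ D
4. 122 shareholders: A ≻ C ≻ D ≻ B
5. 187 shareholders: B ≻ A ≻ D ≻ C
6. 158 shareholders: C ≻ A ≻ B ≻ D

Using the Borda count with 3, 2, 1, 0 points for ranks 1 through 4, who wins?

C: 65·1 + 248·3 + 100·2 + 122·2 + 187·0 + 158·3 = 1727
A: 65·2 + 248·1 + 100·3 + 122·3 + 187·2 + 158·2 = 1734
D: 65·0 + 248·0 + 100·0 + 122·1 + 187·1 + 158·0 = 309
B: 65·3 + 248·2 + 100·1 + 122·0 + 187·3 + 158·1 = 1510
A has the highest Borda score (1734).

A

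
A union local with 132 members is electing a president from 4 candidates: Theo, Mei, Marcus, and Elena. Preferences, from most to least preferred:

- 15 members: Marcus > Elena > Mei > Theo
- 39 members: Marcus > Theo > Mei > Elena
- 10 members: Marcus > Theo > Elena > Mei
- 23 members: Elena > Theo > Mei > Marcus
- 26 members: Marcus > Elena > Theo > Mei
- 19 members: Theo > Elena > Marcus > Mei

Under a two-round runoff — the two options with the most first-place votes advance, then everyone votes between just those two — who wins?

Marcus

Round 1 first-place votes: Theo 19, Mei 0, Marcus 90, Elena 23.
Marcus and Elena advance.
Runoff: Marcus is preferred to Elena by 90 voters; Elena by 42.
Marcus wins the runoff.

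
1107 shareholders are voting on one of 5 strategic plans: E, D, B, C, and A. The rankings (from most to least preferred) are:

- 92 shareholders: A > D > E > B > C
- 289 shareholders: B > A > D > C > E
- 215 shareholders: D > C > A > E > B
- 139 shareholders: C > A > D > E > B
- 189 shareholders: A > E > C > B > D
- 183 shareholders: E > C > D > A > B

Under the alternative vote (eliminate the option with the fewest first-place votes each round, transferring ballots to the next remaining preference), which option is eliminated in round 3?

Round 1: E 183, D 215, B 289, C 139, A 281. Eliminate C.
Round 2: E 183, D 215, B 289, A 420. Eliminate E.
Round 3: D 398, B 289, A 420. Eliminate B.

B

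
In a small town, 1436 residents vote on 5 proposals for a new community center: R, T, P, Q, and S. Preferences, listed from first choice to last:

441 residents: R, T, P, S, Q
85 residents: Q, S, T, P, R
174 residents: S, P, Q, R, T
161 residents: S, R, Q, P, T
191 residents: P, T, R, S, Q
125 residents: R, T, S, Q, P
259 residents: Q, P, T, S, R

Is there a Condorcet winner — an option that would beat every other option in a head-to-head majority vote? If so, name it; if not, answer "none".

R vs T: 901–535 for R.
R vs P: 727–709 for R.
R vs Q: 918–518 for R.
R vs S: 757–679 for R.
R beats every other option head-to-head.

R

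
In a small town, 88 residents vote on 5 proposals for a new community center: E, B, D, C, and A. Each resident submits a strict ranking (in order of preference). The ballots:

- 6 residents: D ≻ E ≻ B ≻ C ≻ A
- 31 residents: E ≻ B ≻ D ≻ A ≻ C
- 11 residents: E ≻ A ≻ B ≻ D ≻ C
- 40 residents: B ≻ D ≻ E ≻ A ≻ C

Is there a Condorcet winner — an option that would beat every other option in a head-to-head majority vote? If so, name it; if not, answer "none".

Checking pairwise contests:
D beats E 46–42.
E beats B 48–40.
B beats D 82–6.
E beats C 88–0.
E beats A 88–0.
Every option loses at least one head-to-head, so there is no Condorcet winner.

none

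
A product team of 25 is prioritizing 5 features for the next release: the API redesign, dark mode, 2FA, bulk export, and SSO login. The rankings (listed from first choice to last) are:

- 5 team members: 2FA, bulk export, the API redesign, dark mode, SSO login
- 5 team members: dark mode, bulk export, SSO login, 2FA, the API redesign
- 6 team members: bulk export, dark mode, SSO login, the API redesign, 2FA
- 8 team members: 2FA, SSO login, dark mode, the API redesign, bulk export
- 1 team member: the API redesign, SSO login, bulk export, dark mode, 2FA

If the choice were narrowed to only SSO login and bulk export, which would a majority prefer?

bulk export

Voters preferring SSO login to bulk export: 9; preferring bulk export to SSO login: 16.
bulk export wins the head-to-head.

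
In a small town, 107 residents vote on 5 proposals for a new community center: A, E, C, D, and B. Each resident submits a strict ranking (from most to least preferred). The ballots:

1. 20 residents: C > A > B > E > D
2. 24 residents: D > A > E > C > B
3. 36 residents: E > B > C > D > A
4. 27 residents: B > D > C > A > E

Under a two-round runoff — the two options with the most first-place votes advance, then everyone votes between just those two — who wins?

Round 1 first-place votes: A 0, E 36, C 20, D 24, B 27.
E and B advance.
Runoff: E is preferred to B by 60 voters; B by 47.
E wins the runoff.

E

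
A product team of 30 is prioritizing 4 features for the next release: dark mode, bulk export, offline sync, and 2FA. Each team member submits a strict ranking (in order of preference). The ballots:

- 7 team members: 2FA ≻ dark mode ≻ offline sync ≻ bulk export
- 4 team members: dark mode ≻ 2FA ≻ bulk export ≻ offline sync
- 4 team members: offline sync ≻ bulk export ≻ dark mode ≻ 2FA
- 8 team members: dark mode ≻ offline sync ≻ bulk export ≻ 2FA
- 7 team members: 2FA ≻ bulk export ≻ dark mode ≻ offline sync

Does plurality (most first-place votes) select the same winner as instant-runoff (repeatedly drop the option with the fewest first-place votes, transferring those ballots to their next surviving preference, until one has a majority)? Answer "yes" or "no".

Plurality — first-place votes: dark mode 12, bulk export 0, offline sync 4, 2FA 14. Winner: 2FA.
Instant-runoff — R1 dark mode 12, bulk export 0, offline sync 4, 2FA 14 (bulk export out); R2 dark mode 12, offline sync 4, 2FA 14 (offline sync out); R3 dark mode 16, 2FA 14 (dark mode winner). Winner: dark mode.
The two methods disagree.

no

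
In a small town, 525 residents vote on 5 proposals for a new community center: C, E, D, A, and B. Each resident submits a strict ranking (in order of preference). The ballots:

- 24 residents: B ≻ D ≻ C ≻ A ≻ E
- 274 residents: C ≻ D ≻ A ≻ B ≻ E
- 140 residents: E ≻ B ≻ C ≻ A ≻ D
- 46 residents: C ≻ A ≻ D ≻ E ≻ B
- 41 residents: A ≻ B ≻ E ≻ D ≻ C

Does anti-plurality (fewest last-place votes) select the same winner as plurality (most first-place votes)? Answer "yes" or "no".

Anti-plurality — last-place votes: C 41, E 298, D 140, A 0, B 46. Winner: A.
Plurality — first-place votes: C 320, E 140, D 0, A 41, B 24. Winner: C.
The two methods disagree.

no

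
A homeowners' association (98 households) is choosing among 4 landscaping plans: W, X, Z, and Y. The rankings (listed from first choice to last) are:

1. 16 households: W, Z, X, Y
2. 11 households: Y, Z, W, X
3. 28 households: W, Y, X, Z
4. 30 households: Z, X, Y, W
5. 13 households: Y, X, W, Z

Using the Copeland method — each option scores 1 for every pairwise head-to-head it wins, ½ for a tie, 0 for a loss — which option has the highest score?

Y

W: beats X and Z; loses to Y → score 2.
X: loses to W, Z, and Y → score 0.
Z: beats X; loses to W and Y → score 1.
Y: beats W, X, and Z → score 3.
Y has the best pairwise record.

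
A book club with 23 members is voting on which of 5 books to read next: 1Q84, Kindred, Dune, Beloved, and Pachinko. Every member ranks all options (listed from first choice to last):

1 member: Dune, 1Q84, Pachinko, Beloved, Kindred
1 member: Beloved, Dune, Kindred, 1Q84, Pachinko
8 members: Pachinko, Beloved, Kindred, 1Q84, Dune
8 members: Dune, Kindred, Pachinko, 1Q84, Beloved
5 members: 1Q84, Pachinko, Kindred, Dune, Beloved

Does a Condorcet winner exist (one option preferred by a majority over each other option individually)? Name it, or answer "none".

Pachinko

Pachinko vs 1Q84: 16–7 for Pachinko.
Pachinko vs Kindred: 14–9 for Pachinko.
Pachinko vs Dune: 13–10 for Pachinko.
Pachinko vs Beloved: 22–1 for Pachinko.
Pachinko beats every other option head-to-head.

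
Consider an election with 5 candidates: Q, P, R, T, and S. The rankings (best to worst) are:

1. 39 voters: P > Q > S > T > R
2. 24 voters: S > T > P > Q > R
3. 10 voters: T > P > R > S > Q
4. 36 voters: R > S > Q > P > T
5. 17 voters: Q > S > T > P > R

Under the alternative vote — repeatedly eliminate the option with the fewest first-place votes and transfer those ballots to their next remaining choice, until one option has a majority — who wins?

S

Round 1: Q 17, P 39, R 36, T 10, S 24. Eliminate T.
Round 2: Q 17, P 49, R 36, S 24. Eliminate Q.
Round 3: P 49, R 36, S 41. Eliminate R.
Round 4: P 49, S 77. S has a majority.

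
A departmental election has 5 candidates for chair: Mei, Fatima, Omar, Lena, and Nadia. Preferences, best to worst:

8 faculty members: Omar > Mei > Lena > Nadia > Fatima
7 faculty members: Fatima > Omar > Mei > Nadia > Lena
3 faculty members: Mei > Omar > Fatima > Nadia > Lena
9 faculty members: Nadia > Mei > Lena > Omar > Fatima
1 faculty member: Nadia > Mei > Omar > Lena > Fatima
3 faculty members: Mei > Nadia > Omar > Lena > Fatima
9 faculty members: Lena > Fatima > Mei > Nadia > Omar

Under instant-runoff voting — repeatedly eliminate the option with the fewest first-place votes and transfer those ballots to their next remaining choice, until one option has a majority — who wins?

Round 1: Mei 6, Fatima 7, Omar 8, Lena 9, Nadia 10. Eliminate Mei.
Round 2: Fatima 7, Omar 11, Lena 9, Nadia 13. Eliminate Fatima.
Round 3: Omar 18, Lena 9, Nadia 13. Eliminate Lena.
Round 4: Omar 18, Nadia 22. Nadia has a majority.

Nadia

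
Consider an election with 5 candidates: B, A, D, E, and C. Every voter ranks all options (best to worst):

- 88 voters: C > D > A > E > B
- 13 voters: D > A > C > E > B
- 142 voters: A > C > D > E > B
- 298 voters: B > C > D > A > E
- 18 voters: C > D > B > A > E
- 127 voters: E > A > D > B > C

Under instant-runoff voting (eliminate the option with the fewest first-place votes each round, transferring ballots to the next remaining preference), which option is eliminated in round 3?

E

Round 1: B 298, A 142, D 13, E 127, C 106. Eliminate D.
Round 2: B 298, A 155, E 127, C 106. Eliminate C.
Round 3: B 316, A 243, E 127. Eliminate E.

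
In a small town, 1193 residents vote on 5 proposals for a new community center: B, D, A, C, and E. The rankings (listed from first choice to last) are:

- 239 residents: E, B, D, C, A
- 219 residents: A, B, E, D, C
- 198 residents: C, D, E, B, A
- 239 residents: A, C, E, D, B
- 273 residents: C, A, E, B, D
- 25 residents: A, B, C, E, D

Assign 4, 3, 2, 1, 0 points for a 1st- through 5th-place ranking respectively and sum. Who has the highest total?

C

B: 239·3 + 219·3 + 198·1 + 239·0 + 273·1 + 25·3 = 1920
D: 239·2 + 219·1 + 198·3 + 239·1 + 273·0 + 25·0 = 1530
A: 239·0 + 219·4 + 198·0 + 239·4 + 273·3 + 25·4 = 2751
C: 239·1 + 219·0 + 198·4 + 239·3 + 273·4 + 25·2 = 2890
E: 239·4 + 219·2 + 198·2 + 239·2 + 273·2 + 25·1 = 2839
C has the highest Borda score (2890).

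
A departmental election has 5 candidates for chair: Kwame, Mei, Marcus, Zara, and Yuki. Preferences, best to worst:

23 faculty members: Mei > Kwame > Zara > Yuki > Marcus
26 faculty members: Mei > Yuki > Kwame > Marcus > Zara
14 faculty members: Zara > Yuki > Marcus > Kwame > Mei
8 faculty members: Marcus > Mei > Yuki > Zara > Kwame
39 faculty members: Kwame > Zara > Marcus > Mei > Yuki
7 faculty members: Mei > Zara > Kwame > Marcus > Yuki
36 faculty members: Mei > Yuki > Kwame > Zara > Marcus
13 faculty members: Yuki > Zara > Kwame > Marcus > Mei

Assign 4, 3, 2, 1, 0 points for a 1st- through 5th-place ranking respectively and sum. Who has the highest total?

Kwame: 23·3 + 26·2 + 14·1 + 8·0 + 39·4 + 7·2 + 36·2 + 13·2 = 403
Mei: 23·4 + 26·4 + 14·0 + 8·3 + 39·1 + 7·4 + 36·4 + 13·0 = 431
Marcus: 23·0 + 26·1 + 14·2 + 8·4 + 39·2 + 7·1 + 36·0 + 13·1 = 184
Zara: 23·2 + 26·0 + 14·4 + 8·1 + 39·3 + 7·3 + 36·1 + 13·3 = 323
Yuki: 23·1 + 26·3 + 14·3 + 8·2 + 39·0 + 7·0 + 36·3 + 13·4 = 319
Mei has the highest Borda score (431).

Mei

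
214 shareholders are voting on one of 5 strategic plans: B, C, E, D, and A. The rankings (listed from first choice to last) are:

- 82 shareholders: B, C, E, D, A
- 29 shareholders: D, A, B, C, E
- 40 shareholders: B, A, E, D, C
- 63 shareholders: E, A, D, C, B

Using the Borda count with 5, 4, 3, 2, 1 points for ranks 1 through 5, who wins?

B: 82·5 + 29·3 + 40·5 + 63·1 = 760
C: 82·4 + 29·2 + 40·1 + 63·2 = 552
E: 82·3 + 29·1 + 40·3 + 63·5 = 710
D: 82·2 + 29·5 + 40·2 + 63·3 = 578
A: 82·1 + 29·4 + 40·4 + 63·4 = 610
B has the highest Borda score (760).

B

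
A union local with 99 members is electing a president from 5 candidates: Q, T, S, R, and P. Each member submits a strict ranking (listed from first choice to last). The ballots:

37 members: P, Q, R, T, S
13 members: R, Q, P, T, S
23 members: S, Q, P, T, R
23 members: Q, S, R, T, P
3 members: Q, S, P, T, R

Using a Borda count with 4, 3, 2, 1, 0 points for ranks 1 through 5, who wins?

Q: 37·3 + 13·3 + 23·3 + 23·4 + 3·4 = 323
T: 37·1 + 13·1 + 23·1 + 23·1 + 3·1 = 99
S: 37·0 + 13·0 + 23·4 + 23·3 + 3·3 = 170
R: 37·2 + 13·4 + 23·0 + 23·2 + 3·0 = 172
P: 37·4 + 13·2 + 23·2 + 23·0 + 3·2 = 226
Q has the highest Borda score (323).

Q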